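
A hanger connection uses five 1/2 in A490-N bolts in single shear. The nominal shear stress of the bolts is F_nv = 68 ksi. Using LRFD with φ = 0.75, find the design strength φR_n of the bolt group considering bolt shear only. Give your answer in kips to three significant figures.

50.1 kips

A_b = π × 0.5² / 4 = 0.1963 in².
R_n = F_nv · A_b · n · n_s = 68 × 0.1963 × 5 × 1 = 66.76 kips.
Design strength φR_n = 0.75 × 66.76 = 50.1 kips.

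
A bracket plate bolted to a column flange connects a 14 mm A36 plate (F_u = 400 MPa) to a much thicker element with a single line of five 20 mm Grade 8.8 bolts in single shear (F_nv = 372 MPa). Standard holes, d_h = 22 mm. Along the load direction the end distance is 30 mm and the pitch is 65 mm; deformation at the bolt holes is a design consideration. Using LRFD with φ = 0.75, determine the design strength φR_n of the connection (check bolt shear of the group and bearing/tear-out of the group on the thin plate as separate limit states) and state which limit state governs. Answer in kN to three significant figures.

438 kN (bolt shear governs)

Bolt shear: A_b = π·20²/4 = 314.2 mm²; R_n = 372 × 314.2 × 5 × 1 / 1000 = 584.3 kN → 0.75 × 584.3 = 438 kN.
Bearing (1.2 l_c t F_u ≤ 2.4 d t F_u): upper limit = 2.4·20·14·400 / 1000 = 268.8 kN.
  Edge l_c = 30 − 22/2 = 19 → r_n = 127.7 kN; interior l_c = 65 − 22 = 43 → r_n = 268.8 kN.
  R_n,bearing = 1·127.7 + 4·268.8 = 1203 kN → 0.75 × 1203 = 902 kN.
Bolt shear governs: 438 kN.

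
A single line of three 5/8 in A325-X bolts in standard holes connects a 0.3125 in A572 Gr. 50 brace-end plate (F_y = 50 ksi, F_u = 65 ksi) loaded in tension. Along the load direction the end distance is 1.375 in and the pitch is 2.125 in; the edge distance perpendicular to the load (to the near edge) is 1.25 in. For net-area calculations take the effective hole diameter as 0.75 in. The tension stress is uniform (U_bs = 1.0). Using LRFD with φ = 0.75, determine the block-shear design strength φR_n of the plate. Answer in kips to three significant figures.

47.6 kips

Shear plane L_v = 1.375 + 2·2.125 = 5.625 in; A_gv = 5.625 × 0.3125 = 1.758 in².
A_nv = (5.625 − 2.5·0.75) × 0.3125 = 1.172 in².
A_nt = (1.25 − 0.5·0.75) × 0.3125 = 0.2734 in².
0.6 F_u A_nv = 45.7 kips; 0.6 F_y A_gv = 52.73 kips → shear rupture governs the shear term.
R_n = 45.7 + 1.0 × 65 × 0.2734 = 63.48 kips.
Design strength φR_n = 0.75 × 63.48 = 47.6 kips.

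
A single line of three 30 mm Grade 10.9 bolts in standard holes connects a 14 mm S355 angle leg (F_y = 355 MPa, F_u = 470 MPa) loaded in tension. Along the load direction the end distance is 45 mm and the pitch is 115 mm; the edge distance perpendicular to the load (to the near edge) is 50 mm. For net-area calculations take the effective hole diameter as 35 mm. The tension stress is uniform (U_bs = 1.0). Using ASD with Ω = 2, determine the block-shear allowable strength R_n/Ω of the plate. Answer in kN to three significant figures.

Shear plane L_v = 45 + 2·115 = 275 mm; A_gv = 275 × 14 = 3850 mm².
A_nv = (275 − 2.5·35) × 14 = 2625 mm².
A_nt = (50 − 0.5·35) × 14 = 455 mm².
0.6 F_u A_nv = 740.2 kN; 0.6 F_y A_gv = 820.1 kN → shear rupture governs the shear term.
R_n = 740.2 + 1.0 × 470 × 455 / 1000 = 954.1 kN.
Allowable strength R_n/Ω = 954.1 / 2 = 477 kN.

477 kN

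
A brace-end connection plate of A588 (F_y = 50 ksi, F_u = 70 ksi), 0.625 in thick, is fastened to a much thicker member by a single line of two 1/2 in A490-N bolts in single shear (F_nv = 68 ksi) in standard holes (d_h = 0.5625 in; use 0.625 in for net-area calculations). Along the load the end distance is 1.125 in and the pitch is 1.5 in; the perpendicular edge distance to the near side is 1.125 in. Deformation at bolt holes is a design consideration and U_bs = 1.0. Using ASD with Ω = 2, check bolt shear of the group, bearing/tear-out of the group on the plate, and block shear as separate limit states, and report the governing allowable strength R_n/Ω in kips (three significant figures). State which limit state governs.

Bolt shear: A_b = π·0.5²/4 = 0.1963 in²; R_n = 68 × 0.1963 × 2 × 1 = 26.7 kips → 26.7 / 2 = 13.4 kips.
Bearing: edge l_c = 0.8438, r_n = 44.3 kips; interior l_c = 0.9375, r_n = 49.22 kips; R_n = 44.3 + 1·49.22 = 93.52 kips → 46.8 kips.
Block shear: A_gv = 1.641, A_nv = 1.055, A_nt = 0.5078 in²; R_n = min(0.6F_uA_nv, 0.6F_yA_gv) + U_bs·F_u·A_nt = 79.84 kips → 39.9 kips.
Bolt shear governs: 13.4 kips.

13.4 kips (bolt shear governs)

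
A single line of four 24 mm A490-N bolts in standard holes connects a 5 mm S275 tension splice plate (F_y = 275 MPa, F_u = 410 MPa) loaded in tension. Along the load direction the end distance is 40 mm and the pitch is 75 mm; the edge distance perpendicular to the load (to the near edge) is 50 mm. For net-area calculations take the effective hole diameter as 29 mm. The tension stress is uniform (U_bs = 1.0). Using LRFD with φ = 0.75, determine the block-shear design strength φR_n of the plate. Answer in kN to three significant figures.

205 kN

Shear plane L_v = 40 + 3·75 = 265 mm; A_gv = 265 × 5 = 1325 mm².
A_nv = (265 − 3.5·29) × 5 = 817.5 mm².
A_nt = (50 − 0.5·29) × 5 = 177.5 mm².
0.6 F_u A_nv = 201.1 kN; 0.6 F_y A_gv = 218.6 kN → shear rupture governs the shear term.
R_n = 201.1 + 1.0 × 410 × 177.5 / 1000 = 273.9 kN.
Design strength φR_n = 0.75 × 273.9 = 205 kN.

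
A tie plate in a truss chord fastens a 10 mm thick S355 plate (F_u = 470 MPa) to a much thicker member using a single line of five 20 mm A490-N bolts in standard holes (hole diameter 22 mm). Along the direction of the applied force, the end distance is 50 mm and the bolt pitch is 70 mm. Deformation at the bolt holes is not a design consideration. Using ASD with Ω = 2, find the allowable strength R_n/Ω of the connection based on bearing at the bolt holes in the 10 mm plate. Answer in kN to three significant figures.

701 kN

Per bolt r_n = 1.5 l_c t F_u ≤ 3.0 d t F_u; upper limit = 3.0 × 20 × 10 × 470 / 1000 = 282 kN.
Edge bolt: l_c = 50 − 22/2 = 39 mm → 1.5 × 39 × 10 × 470 / 1000 = 274.9 → r_n = 274.9 kN.
Interior bolts: l_c = 70 − 22 = 48 mm → 1.5 × 48 × 10 × 470 / 1000 = 338.4 → r_n = 282 kN.
R_n = 1 × 274.9 + 4 × 282 = 1403 kN.
Allowable strength R_n/Ω = 1403 / 2 = 701 kN.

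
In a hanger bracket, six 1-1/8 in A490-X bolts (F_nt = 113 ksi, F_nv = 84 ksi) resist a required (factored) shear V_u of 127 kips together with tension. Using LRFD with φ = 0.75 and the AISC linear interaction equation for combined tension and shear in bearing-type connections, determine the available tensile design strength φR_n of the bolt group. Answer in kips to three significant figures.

486 kips

A_b = π·1.125²/4 = 0.994 in²; f_rv = 127 / (6 × 0.994) = 21.29 ksi.
F'_nt = 1.3 F_nt − (F_nt / φF_nv) f_rv = 1.3·113 − (113/(0.75·84))·21.29 = 108.7 ksi, capped at F_nt → F'_nt = 108.7 ksi.
R_n = F'_nt · A_b · n = 108.7 × 0.994 × 6 = 648.3 kips.
Design strength φR_n = 0.75 × 648.3 = 486 kips.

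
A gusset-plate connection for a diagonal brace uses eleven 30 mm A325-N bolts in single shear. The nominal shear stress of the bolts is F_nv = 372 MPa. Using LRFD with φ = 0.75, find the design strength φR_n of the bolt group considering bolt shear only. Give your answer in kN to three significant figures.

A_b = π × 30² / 4 = 706.9 mm².
R_n = F_nv · A_b · n · n_s = 372 × 706.9 × 11 × 1 / 1000 = 2892 kN.
Design strength φR_n = 0.75 × 2892 = 2170 kN.

2170 kN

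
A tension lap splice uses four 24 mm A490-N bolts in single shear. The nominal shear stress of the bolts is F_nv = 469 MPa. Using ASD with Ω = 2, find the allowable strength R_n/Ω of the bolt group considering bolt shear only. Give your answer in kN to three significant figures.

A_b = π × 24² / 4 = 452.4 mm².
R_n = F_nv · A_b · n · n_s = 469 × 452.4 × 4 × 1 / 1000 = 848.7 kN.
Allowable strength R_n/Ω = 848.7 / 2 = 424 kN.

424 kN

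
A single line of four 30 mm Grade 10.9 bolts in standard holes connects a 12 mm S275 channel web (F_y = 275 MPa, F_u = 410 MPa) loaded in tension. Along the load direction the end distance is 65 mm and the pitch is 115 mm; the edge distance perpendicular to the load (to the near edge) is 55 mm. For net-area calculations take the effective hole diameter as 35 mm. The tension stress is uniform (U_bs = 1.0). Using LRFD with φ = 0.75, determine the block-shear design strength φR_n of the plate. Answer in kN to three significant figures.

Shear plane L_v = 65 + 3·115 = 410 mm; A_gv = 410 × 12 = 4920 mm².
A_nv = (410 − 3.5·35) × 12 = 3450 mm².
A_nt = (55 − 0.5·35) × 12 = 450 mm².
0.6 F_u A_nv = 848.7 kN; 0.6 F_y A_gv = 811.8 kN → shear yielding governs the shear term.
R_n = 811.8 + 1.0 × 410 × 450 / 1000 = 996.3 kN.
Design strength φR_n = 0.75 × 996.3 = 747 kN.

747 kN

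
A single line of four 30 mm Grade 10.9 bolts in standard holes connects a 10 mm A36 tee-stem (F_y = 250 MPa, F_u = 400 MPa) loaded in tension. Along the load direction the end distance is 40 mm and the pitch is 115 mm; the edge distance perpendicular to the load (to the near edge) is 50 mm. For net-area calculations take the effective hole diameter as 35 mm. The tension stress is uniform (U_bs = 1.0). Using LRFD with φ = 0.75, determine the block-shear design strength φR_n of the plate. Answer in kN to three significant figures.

531 kN

Shear plane L_v = 40 + 3·115 = 385 mm; A_gv = 385 × 10 = 3850 mm².
A_nv = (385 − 3.5·35) × 10 = 2625 mm².
A_nt = (50 − 0.5·35) × 10 = 325 mm².
0.6 F_u A_nv = 630 kN; 0.6 F_y A_gv = 577.5 kN → shear yielding governs the shear term.
R_n = 577.5 + 1.0 × 400 × 325 / 1000 = 707.5 kN.
Design strength φR_n = 0.75 × 707.5 = 531 kN.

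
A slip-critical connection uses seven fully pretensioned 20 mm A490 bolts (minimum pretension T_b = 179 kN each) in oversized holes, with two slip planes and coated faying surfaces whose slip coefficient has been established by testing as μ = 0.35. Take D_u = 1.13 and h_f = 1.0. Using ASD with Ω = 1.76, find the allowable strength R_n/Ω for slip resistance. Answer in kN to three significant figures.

563 kN

R_n = μ · D_u · h_f · T_b · n_s · n_b = 0.35 × 1.13 × 1.0 × 179 × 2 × 7 = 991.1 kN.
Allowable strength R_n/Ω = 991.1 / 1.76 = 563 kN.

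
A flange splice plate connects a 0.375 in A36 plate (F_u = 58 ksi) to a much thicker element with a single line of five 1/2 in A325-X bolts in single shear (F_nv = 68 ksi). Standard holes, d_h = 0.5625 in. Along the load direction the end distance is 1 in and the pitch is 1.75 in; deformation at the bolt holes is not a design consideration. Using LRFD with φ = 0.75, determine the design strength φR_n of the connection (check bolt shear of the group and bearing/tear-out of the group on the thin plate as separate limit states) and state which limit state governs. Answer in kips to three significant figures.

Bolt shear: A_b = π·0.5²/4 = 0.1963 in²; R_n = 68 × 0.1963 × 5 × 1 = 66.76 kips → 0.75 × 66.76 = 50.1 kips.
Bearing (1.5 l_c t F_u ≤ 3.0 d t F_u): upper limit = 3.0·0.5·0.375·58 = 32.62 kips.
  Edge l_c = 1 − 0.5625/2 = 0.7188 → r_n = 23.45 kips; interior l_c = 1.75 − 0.5625 = 1.188 → r_n = 32.62 kips.
  R_n,bearing = 1·23.45 + 4·32.62 = 153.9 kips → 0.75 × 153.9 = 115 kips.
Bolt shear governs: 50.1 kips.

50.1 kips (bolt shear governs)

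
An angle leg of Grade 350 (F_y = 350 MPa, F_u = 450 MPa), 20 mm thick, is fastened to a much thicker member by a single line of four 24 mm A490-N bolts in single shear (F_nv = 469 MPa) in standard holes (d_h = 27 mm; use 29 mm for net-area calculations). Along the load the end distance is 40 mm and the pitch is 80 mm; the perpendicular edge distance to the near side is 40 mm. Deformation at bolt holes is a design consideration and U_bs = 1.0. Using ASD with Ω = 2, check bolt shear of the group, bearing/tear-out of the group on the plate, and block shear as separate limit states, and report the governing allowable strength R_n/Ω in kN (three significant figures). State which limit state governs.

Bolt shear: A_b = π·24²/4 = 452.4 mm²; R_n = 469 × 452.4 × 4 × 1 / 1000 = 848.7 kN → 848.7 / 2 = 424 kN.
Bearing: edge l_c = 26.5, r_n = 286.2 kN; interior l_c = 53, r_n = 518.4 kN; R_n = 286.2 + 3·518.4 = 1841 kN → 921 kN.
Block shear: A_gv = 5600, A_nv = 3570, A_nt = 510 mm²; R_n = min(0.6F_uA_nv, 0.6F_yA_gv) + U_bs·F_u·A_nt = 1193 kN → 597 kN.
Bolt shear governs: 424 kN.

424 kN (bolt shear governs)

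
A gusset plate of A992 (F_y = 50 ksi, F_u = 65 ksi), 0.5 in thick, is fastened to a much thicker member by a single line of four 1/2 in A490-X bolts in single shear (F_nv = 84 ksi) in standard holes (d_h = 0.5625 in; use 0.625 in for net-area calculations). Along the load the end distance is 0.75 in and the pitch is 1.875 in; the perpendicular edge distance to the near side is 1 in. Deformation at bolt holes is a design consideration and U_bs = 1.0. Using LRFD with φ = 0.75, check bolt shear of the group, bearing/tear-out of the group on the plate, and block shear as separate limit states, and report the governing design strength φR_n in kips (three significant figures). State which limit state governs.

49.5 kips (bolt shear governs)

Bolt shear: A_b = π·0.5²/4 = 0.1963 in²; R_n = 84 × 0.1963 × 4 × 1 = 65.97 kips → 0.75 × 65.97 = 49.5 kips.
Bearing: edge l_c = 0.4688, r_n = 18.28 kips; interior l_c = 1.312, r_n = 39 kips; R_n = 18.28 + 3·39 = 135.3 kips → 101 kips.
Block shear: A_gv = 3.188, A_nv = 2.094, A_nt = 0.3438 in²; R_n = min(0.6F_uA_nv, 0.6F_yA_gv) + U_bs·F_u·A_nt = 104 kips → 78 kips.
Bolt shear governs: 49.5 kips.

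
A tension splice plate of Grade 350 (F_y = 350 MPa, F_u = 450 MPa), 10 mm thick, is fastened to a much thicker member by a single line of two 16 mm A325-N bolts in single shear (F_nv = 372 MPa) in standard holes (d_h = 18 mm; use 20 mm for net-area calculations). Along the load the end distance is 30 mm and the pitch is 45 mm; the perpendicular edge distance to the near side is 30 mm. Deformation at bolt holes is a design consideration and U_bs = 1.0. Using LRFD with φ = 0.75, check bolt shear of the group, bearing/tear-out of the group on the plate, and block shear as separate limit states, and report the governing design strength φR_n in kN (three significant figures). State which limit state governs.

112 kN (bolt shear governs)

Bolt shear: A_b = π·16²/4 = 201.1 mm²; R_n = 372 × 201.1 × 2 × 1 / 1000 = 149.6 kN → 0.75 × 149.6 = 112 kN.
Bearing: edge l_c = 21, r_n = 113.4 kN; interior l_c = 27, r_n = 145.8 kN; R_n = 113.4 + 1·145.8 = 259.2 kN → 194 kN.
Block shear: A_gv = 750, A_nv = 450, A_nt = 200 mm²; R_n = min(0.6F_uA_nv, 0.6F_yA_gv) + U_bs·F_u·A_nt = 211.5 kN → 159 kN.
Bolt shear governs: 112 kN.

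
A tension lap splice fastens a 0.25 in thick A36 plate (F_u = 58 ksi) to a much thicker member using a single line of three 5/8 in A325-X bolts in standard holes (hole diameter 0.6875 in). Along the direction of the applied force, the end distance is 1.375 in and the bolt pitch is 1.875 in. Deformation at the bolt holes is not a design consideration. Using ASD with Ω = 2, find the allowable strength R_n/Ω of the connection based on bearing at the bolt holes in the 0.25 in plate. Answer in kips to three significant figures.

Per bolt r_n = 1.5 l_c t F_u ≤ 3.0 d t F_u; upper limit = 3.0 × 0.625 × 0.25 × 58 = 27.19 kips.
Edge bolt: l_c = 1.375 − 0.6875/2 = 1.031 in → 1.5 × 1.031 × 0.25 × 58 = 22.43 → r_n = 22.43 kips.
Interior bolts: l_c = 1.875 − 0.6875 = 1.188 in → 1.5 × 1.188 × 0.25 × 58 = 25.83 → r_n = 25.83 kips.
R_n = 1 × 22.43 + 2 × 25.83 = 74.09 kips.
Allowable strength R_n/Ω = 74.09 / 2 = 37 kips.

37 kips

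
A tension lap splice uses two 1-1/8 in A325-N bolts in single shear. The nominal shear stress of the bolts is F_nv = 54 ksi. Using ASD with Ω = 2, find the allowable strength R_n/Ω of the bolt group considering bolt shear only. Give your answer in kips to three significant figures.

53.7 kips

A_b = π × 1.125² / 4 = 0.994 in².
R_n = F_nv · A_b · n · n_s = 54 × 0.994 × 2 × 1 = 107.4 kips.
Allowable strength R_n/Ω = 107.4 / 2 = 53.7 kips.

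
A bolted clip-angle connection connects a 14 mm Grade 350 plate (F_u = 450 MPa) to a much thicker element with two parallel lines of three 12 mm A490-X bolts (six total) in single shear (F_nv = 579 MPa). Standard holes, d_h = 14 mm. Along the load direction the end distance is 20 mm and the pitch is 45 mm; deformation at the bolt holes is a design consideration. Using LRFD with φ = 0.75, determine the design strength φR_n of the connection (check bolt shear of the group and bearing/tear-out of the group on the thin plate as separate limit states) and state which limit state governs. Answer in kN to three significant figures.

295 kN (bolt shear governs)

Bolt shear: A_b = π·12²/4 = 113.1 mm²; R_n = 579 × 113.1 × 6 × 1 / 1000 = 392.9 kN → 0.75 × 392.9 = 295 kN.
Bearing (1.2 l_c t F_u ≤ 2.4 d t F_u): upper limit = 2.4·12·14·450 / 1000 = 181.4 kN.
  Edge l_c = 20 − 14/2 = 13 → r_n = 98.28 kN; interior l_c = 45 − 14 = 31 → r_n = 181.4 kN.
  R_n,bearing = 2·98.28 + 4·181.4 = 922.3 kN → 0.75 × 922.3 = 692 kN.
Bolt shear governs: 295 kN.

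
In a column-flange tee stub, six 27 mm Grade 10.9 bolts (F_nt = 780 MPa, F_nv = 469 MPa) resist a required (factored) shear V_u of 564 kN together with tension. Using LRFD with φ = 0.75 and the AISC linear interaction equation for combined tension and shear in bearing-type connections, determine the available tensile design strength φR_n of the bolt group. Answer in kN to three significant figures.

1670 kN

A_b = π·27²/4 = 572.6 mm²; f_rv = 564 × 1000 / (6 × 572.6) = 164.2 MPa.
F'_nt = 1.3 F_nt − (F_nt / φF_nv) f_rv = 1.3·780 − (780/(0.75·469))·164.2 = 649.9 MPa, capped at F_nt → F'_nt = 649.9 MPa.
R_n = F'_nt · A_b · n = 649.9 × 572.6 × 6 / 1000 = 2233 kN.
Design strength φR_n = 0.75 × 2233 = 1670 kN.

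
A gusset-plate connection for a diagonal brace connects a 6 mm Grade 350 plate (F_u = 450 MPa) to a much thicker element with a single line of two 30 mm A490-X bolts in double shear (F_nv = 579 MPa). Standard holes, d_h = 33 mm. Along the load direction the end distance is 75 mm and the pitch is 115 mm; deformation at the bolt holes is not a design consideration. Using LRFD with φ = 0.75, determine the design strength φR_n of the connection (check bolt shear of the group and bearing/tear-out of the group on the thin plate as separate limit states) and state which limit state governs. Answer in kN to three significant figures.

360 kN (bearing governs)

Bolt shear: A_b = π·30²/4 = 706.9 mm²; R_n = 579 × 706.9 × 2 × 2 / 1000 = 1637 kN → 0.75 × 1637 = 1230 kN.
Bearing (1.5 l_c t F_u ≤ 3.0 d t F_u): upper limit = 3.0·30·6·450 / 1000 = 243 kN.
  Edge l_c = 75 − 33/2 = 58.5 → r_n = 236.9 kN; interior l_c = 115 − 33 = 82 → r_n = 243 kN.
  R_n,bearing = 1·236.9 + 1·243 = 479.9 kN → 0.75 × 479.9 = 360 kN.
Bearing governs: 360 kN.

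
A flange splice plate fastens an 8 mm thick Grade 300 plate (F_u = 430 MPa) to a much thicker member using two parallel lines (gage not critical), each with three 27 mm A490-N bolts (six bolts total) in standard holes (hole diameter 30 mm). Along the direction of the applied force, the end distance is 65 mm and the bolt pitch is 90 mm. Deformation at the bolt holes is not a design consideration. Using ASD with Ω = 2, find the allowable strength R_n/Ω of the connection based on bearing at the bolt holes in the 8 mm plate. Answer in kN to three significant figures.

815 kN

Per bolt r_n = 1.5 l_c t F_u ≤ 3.0 d t F_u; upper limit = 3.0 × 27 × 8 × 430 / 1000 = 278.6 kN.
Edge bolt: l_c = 65 − 30/2 = 50 mm → 1.5 × 50 × 8 × 430 / 1000 = 258 → r_n = 258 kN.
Interior bolts: l_c = 90 − 30 = 60 mm → 1.5 × 60 × 8 × 430 / 1000 = 309.6 → r_n = 278.6 kN.
R_n = 2 × 258 + 4 × 278.6 = 1631 kN.
Allowable strength R_n/Ω = 1631 / 2 = 815 kN.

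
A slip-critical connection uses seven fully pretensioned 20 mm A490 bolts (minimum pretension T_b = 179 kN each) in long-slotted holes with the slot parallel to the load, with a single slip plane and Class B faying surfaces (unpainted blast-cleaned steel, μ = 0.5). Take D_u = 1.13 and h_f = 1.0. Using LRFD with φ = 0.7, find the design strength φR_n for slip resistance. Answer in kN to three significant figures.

496 kN

R_n = μ · D_u · h_f · T_b · n_s · n_b = 0.5 × 1.13 × 1.0 × 179 × 1 × 7 = 707.9 kN.
Design strength φR_n = 0.7 × 707.9 = 496 kN.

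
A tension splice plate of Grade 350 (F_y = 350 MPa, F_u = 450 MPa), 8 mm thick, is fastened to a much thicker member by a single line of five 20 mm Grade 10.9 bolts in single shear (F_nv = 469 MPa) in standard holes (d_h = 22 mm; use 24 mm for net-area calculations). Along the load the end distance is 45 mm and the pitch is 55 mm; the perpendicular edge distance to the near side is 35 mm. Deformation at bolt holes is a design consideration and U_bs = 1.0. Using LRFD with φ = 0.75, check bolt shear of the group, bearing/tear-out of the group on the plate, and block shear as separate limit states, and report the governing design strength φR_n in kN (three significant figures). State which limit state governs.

Bolt shear: A_b = π·20²/4 = 314.2 mm²; R_n = 469 × 314.2 × 5 × 1 / 1000 = 736.7 kN → 0.75 × 736.7 = 553 kN.
Bearing: edge l_c = 34, r_n = 146.9 kN; interior l_c = 33, r_n = 142.6 kN; R_n = 146.9 + 4·142.6 = 717.1 kN → 538 kN.
Block shear: A_gv = 2120, A_nv = 1256, A_nt = 184 mm²; R_n = min(0.6F_uA_nv, 0.6F_yA_gv) + U_bs·F_u·A_nt = 421.9 kN → 316 kN.
Block shear governs: 316 kN.

316 kN (block shear governs)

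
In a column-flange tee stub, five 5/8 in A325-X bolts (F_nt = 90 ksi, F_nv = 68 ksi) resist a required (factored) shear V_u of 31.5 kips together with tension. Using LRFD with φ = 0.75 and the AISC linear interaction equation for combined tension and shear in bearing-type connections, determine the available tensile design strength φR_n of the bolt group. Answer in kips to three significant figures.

92.9 kips

A_b = π·0.625²/4 = 0.3068 in²; f_rv = 31.5 / (5 × 0.3068) = 20.53 ksi.
F'_nt = 1.3 F_nt − (F_nt / φF_nv) f_rv = 1.3·90 − (90/(0.75·68))·20.53 = 80.76 ksi, capped at F_nt → F'_nt = 80.76 ksi.
R_n = F'_nt · A_b · n = 80.76 × 0.3068 × 5 = 123.9 kips.
Design strength φR_n = 0.75 × 123.9 = 92.9 kips.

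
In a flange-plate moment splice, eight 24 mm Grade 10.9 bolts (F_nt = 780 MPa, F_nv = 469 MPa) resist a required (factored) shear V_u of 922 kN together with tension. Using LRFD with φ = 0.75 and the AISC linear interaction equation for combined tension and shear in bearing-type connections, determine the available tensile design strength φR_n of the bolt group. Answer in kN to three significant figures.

A_b = π·24²/4 = 452.4 mm²; f_rv = 922 × 1000 / (8 × 452.4) = 254.8 MPa.
F'_nt = 1.3 F_nt − (F_nt / φF_nv) f_rv = 1.3·780 − (780/(0.75·469))·254.8 = 449.1 MPa, capped at F_nt → F'_nt = 449.1 MPa.
R_n = F'_nt · A_b · n = 449.1 × 452.4 × 8 / 1000 = 1625 kN.
Design strength φR_n = 0.75 × 1625 = 1220 kN.

1220 kN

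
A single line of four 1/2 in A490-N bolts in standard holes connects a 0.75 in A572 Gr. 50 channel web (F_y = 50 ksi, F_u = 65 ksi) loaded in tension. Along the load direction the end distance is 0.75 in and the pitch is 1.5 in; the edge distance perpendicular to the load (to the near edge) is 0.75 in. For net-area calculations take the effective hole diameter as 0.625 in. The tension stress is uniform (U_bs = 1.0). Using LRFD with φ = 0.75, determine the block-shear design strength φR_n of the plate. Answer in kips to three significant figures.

Shear plane L_v = 0.75 + 3·1.5 = 5.25 in; A_gv = 5.25 × 0.75 = 3.938 in².
A_nv = (5.25 − 3.5·0.625) × 0.75 = 2.297 in².
A_nt = (0.75 − 0.5·0.625) × 0.75 = 0.3281 in².
0.6 F_u A_nv = 89.58 kips; 0.6 F_y A_gv = 118.1 kips → shear rupture governs the shear term.
R_n = 89.58 + 1.0 × 65 × 0.3281 = 110.9 kips.
Design strength φR_n = 0.75 × 110.9 = 83.2 kips.

83.2 kips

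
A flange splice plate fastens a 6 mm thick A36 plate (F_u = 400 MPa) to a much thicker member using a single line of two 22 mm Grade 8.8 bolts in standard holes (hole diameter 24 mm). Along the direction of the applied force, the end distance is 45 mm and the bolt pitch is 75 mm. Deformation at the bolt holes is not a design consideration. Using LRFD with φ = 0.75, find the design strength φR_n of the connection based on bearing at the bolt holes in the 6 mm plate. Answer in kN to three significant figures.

Per bolt r_n = 1.5 l_c t F_u ≤ 3.0 d t F_u; upper limit = 3.0 × 22 × 6 × 400 / 1000 = 158.4 kN.
Edge bolt: l_c = 45 − 24/2 = 33 mm → 1.5 × 33 × 6 × 400 / 1000 = 118.8 → r_n = 118.8 kN.
Interior bolts: l_c = 75 − 24 = 51 mm → 1.5 × 51 × 6 × 400 / 1000 = 183.6 → r_n = 158.4 kN.
R_n = 1 × 118.8 + 1 × 158.4 = 277.2 kN.
Design strength φR_n = 0.75 × 277.2 = 208 kN.

208 kN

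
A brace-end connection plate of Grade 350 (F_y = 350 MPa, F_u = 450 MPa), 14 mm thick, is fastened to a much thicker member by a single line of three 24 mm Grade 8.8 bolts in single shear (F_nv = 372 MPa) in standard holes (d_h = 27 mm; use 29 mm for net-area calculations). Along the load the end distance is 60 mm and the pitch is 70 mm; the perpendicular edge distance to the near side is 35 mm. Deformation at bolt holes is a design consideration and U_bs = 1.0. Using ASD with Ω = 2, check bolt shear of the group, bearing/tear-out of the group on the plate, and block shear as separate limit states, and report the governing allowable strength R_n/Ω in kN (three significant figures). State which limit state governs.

252 kN (bolt shear governs)

Bolt shear: A_b = π·24²/4 = 452.4 mm²; R_n = 372 × 452.4 × 3 × 1 / 1000 = 504.9 kN → 504.9 / 2 = 252 kN.
Bearing: edge l_c = 46.5, r_n = 351.5 kN; interior l_c = 43, r_n = 325.1 kN; R_n = 351.5 + 2·325.1 = 1002 kN → 501 kN.
Block shear: A_gv = 2800, A_nv = 1785, A_nt = 287 mm²; R_n = min(0.6F_uA_nv, 0.6F_yA_gv) + U_bs·F_u·A_nt = 611.1 kN → 306 kN.
Bolt shear governs: 252 kN.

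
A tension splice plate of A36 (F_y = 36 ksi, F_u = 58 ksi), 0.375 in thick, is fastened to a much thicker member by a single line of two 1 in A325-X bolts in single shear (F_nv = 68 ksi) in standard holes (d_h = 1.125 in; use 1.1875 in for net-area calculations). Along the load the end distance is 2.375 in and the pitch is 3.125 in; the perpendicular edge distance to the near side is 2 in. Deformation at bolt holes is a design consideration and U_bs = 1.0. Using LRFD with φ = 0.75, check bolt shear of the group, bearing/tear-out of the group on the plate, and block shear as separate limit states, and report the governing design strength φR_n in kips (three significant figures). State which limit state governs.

56.4 kips (block shear governs)

Bolt shear: A_b = π·1²/4 = 0.7854 in²; R_n = 68 × 0.7854 × 2 × 1 = 106.8 kips → 0.75 × 106.8 = 80.1 kips.
Bearing: edge l_c = 1.812, r_n = 47.31 kips; interior l_c = 2, r_n = 52.2 kips; R_n = 47.31 + 1·52.2 = 99.51 kips → 74.6 kips.
Block shear: A_gv = 2.062, A_nv = 1.395, A_nt = 0.5273 in²; R_n = min(0.6F_uA_nv, 0.6F_yA_gv) + U_bs·F_u·A_nt = 75.14 kips → 56.4 kips.
Block shear governs: 56.4 kips.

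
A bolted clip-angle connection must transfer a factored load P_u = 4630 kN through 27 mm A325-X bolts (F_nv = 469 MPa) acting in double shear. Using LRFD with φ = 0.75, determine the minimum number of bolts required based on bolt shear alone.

12 bolts

A_b = π·27²/4 = 572.6 mm².
Per-bolt design strength φR_n = 0.75 × 469 × 572.6 × 2 / 1000 = 402.8 kN.
n ≥ 4630 / 402.8 = 11.49 → use 12 bolts.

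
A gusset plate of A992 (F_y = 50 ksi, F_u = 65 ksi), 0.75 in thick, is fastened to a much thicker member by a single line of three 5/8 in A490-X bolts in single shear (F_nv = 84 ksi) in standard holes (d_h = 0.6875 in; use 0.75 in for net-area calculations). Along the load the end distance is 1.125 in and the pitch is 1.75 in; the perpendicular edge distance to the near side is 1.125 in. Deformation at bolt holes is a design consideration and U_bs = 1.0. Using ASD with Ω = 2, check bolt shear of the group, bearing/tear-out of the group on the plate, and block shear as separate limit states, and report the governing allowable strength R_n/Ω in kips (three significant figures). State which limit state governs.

Bolt shear: A_b = π·0.625²/4 = 0.3068 in²; R_n = 84 × 0.3068 × 3 × 1 = 77.31 kips → 77.31 / 2 = 38.7 kips.
Bearing: edge l_c = 0.7812, r_n = 45.7 kips; interior l_c = 1.062, r_n = 62.16 kips; R_n = 45.7 + 2·62.16 = 170 kips → 85 kips.
Block shear: A_gv = 3.469, A_nv = 2.062, A_nt = 0.5625 in²; R_n = min(0.6F_uA_nv, 0.6F_yA_gv) + U_bs·F_u·A_nt = 117 kips → 58.5 kips.
Bolt shear governs: 38.7 kips.

38.7 kips (bolt shear governs)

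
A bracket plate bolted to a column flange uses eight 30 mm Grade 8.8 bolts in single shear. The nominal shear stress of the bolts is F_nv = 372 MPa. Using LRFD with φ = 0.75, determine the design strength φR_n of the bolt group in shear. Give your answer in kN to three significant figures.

1580 kN

A_b = π × 30² / 4 = 706.9 mm².
R_n = F_nv · A_b · n · n_s = 372 × 706.9 × 8 × 1 / 1000 = 2104 kN.
Design strength φR_n = 0.75 × 2104 = 1580 kN.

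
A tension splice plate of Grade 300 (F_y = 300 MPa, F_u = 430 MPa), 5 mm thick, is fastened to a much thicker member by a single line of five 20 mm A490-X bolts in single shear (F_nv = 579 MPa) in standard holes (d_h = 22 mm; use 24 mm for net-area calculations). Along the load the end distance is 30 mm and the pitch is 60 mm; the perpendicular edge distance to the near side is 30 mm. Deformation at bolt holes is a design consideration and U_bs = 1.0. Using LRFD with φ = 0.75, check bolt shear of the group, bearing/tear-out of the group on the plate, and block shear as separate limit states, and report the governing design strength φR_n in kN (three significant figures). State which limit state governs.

Bolt shear: A_b = π·20²/4 = 314.2 mm²; R_n = 579 × 314.2 × 5 × 1 / 1000 = 909.5 kN → 0.75 × 909.5 = 682 kN.
Bearing: edge l_c = 19, r_n = 49.02 kN; interior l_c = 38, r_n = 98.04 kN; R_n = 49.02 + 4·98.04 = 441.2 kN → 331 kN.
Block shear: A_gv = 1350, A_nv = 810, A_nt = 90 mm²; R_n = min(0.6F_uA_nv, 0.6F_yA_gv) + U_bs·F_u·A_nt = 247.7 kN → 186 kN.
Block shear governs: 186 kN.

186 kN (block shear governs)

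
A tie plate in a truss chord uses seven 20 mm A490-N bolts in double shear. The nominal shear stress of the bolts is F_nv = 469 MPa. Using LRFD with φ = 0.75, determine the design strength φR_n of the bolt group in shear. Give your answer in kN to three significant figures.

1550 kN

A_b = π × 20² / 4 = 314.2 mm².
R_n = F_nv · A_b · n · n_s = 469 × 314.2 × 7 × 2 / 1000 = 2063 kN.
Design strength φR_n = 0.75 × 2063 = 1550 kN.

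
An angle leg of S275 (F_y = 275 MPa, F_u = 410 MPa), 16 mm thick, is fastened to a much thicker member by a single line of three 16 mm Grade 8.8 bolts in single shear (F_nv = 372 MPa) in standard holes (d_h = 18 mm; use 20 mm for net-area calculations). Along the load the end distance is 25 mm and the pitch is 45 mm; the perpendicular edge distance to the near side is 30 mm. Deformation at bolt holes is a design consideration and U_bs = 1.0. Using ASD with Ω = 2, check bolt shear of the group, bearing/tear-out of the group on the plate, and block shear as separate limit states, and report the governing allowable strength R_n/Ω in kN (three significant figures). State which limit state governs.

Bolt shear: A_b = π·16²/4 = 201.1 mm²; R_n = 372 × 201.1 × 3 × 1 / 1000 = 224.4 kN → 224.4 / 2 = 112 kN.
Bearing: edge l_c = 16, r_n = 126 kN; interior l_c = 27, r_n = 212.5 kN; R_n = 126 + 2·212.5 = 551 kN → 276 kN.
Block shear: A_gv = 1840, A_nv = 1040, A_nt = 320 mm²; R_n = min(0.6F_uA_nv, 0.6F_yA_gv) + U_bs·F_u·A_nt = 387 kN → 194 kN.
Bolt shear governs: 112 kN.

112 kN (bolt shear governs)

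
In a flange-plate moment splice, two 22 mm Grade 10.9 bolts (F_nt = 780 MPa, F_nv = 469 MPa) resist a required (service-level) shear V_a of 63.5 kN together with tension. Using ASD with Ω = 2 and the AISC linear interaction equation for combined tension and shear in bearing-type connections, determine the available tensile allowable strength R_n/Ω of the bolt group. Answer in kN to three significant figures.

280 kN

A_b = π·22²/4 = 380.1 mm²; f_rv = 63.5 × 1000 / (2 × 380.1) = 83.52 MPa.
F'_nt = 1.3 F_nt − (Ω F_nt / F_nv) f_rv = 1.3·780 − (2·780/469)·83.52 = 736.2 MPa, capped at F_nt → F'_nt = 736.2 MPa.
R_n = F'_nt · A_b · n = 736.2 × 380.1 × 2 / 1000 = 559.7 kN.
Allowable strength R_n/Ω = 559.7 / 2 = 280 kN.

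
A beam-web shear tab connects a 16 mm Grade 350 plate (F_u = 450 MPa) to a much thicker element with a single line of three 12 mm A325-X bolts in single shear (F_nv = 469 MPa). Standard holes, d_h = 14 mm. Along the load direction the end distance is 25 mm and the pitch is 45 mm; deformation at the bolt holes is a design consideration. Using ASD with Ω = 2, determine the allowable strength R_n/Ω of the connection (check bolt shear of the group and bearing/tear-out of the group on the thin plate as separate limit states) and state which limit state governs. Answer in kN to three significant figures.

79.6 kN (bolt shear governs)

Bolt shear: A_b = π·12²/4 = 113.1 mm²; R_n = 469 × 113.1 × 3 × 1 / 1000 = 159.1 kN → 159.1 / 2 = 79.6 kN.
Bearing (1.2 l_c t F_u ≤ 2.4 d t F_u): upper limit = 2.4·12·16·450 / 1000 = 207.4 kN.
  Edge l_c = 25 − 14/2 = 18 → r_n = 155.5 kN; interior l_c = 45 − 14 = 31 → r_n = 207.4 kN.
  R_n,bearing = 1·155.5 + 2·207.4 = 570.2 kN → 570.2 / 2 = 285 kN.
Bolt shear governs: 79.6 kN.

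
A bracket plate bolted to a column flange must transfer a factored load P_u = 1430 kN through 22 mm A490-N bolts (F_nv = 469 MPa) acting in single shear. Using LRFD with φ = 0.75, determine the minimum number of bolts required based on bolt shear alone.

11 bolts

A_b = π·22²/4 = 380.1 mm².
Per-bolt design strength φR_n = 0.75 × 469 × 380.1 × 1 / 1000 = 133.7 kN.
n ≥ 1430 / 133.7 = 10.69 → use 11 bolts.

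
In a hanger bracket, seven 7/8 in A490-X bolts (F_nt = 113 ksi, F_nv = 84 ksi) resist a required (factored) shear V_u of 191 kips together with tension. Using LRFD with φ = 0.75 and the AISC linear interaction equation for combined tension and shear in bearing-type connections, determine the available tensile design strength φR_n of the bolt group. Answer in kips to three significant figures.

207 kips

A_b = π·0.875²/4 = 0.6013 in²; f_rv = 191 / (7 × 0.6013) = 45.38 ksi.
F'_nt = 1.3 F_nt − (F_nt / φF_nv) f_rv = 1.3·113 − (113/(0.75·84))·45.38 = 65.51 ksi, capped at F_nt → F'_nt = 65.51 ksi.
R_n = F'_nt · A_b · n = 65.51 × 0.6013 × 7 = 275.8 kips.
Design strength φR_n = 0.75 × 275.8 = 207 kips.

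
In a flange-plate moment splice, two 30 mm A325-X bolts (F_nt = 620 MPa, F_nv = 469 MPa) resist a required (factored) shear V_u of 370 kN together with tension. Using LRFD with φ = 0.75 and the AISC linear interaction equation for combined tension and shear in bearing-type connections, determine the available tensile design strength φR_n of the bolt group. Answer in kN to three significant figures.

A_b = π·30²/4 = 706.9 mm²; f_rv = 370 × 1000 / (2 × 706.9) = 261.7 MPa.
F'_nt = 1.3 F_nt − (F_nt / φF_nv) f_rv = 1.3·620 − (620/(0.75·469))·261.7 = 344.7 MPa, capped at F_nt → F'_nt = 344.7 MPa.
R_n = F'_nt · A_b · n = 344.7 × 706.9 × 2 / 1000 = 487.3 kN.
Design strength φR_n = 0.75 × 487.3 = 365 kN.

365 kN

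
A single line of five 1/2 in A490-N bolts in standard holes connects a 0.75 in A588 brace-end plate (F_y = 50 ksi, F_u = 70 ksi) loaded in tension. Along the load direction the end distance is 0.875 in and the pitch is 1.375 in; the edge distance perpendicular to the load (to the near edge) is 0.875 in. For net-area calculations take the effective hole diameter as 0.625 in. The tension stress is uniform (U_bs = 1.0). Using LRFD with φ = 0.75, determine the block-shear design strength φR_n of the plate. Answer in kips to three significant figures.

106 kips

Shear plane L_v = 0.875 + 4·1.375 = 6.375 in; A_gv = 6.375 × 0.75 = 4.781 in².
A_nv = (6.375 − 4.5·0.625) × 0.75 = 2.672 in².
A_nt = (0.875 − 0.5·0.625) × 0.75 = 0.4219 in².
0.6 F_u A_nv = 112.2 kips; 0.6 F_y A_gv = 143.4 kips → shear rupture governs the shear term.
R_n = 112.2 + 1.0 × 70 × 0.4219 = 141.8 kips.
Design strength φR_n = 0.75 × 141.8 = 106 kips.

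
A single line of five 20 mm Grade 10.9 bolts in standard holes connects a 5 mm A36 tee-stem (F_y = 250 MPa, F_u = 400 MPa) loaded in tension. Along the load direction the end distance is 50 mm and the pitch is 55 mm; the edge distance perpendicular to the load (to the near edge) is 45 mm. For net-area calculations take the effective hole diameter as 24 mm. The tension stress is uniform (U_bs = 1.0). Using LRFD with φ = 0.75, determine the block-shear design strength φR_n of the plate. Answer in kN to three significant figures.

195 kN

Shear plane L_v = 50 + 4·55 = 270 mm; A_gv = 270 × 5 = 1350 mm².
A_nv = (270 − 4.5·24) × 5 = 810 mm².
A_nt = (45 − 0.5·24) × 5 = 165 mm².
0.6 F_u A_nv = 194.4 kN; 0.6 F_y A_gv = 202.5 kN → shear rupture governs the shear term.
R_n = 194.4 + 1.0 × 400 × 165 / 1000 = 260.4 kN.
Design strength φR_n = 0.75 × 260.4 = 195 kN.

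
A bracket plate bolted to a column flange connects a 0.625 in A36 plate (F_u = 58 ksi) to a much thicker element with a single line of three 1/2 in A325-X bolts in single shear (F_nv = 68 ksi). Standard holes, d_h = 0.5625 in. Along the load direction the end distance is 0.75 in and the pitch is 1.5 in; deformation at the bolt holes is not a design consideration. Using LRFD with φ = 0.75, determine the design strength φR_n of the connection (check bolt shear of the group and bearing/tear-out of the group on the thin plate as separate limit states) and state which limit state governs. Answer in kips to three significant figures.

30 kips (bolt shear governs)

Bolt shear: A_b = π·0.5²/4 = 0.1963 in²; R_n = 68 × 0.1963 × 3 × 1 = 40.06 kips → 0.75 × 40.06 = 30 kips.
Bearing (1.5 l_c t F_u ≤ 3.0 d t F_u): upper limit = 3.0·0.5·0.625·58 = 54.38 kips.
  Edge l_c = 0.75 − 0.5625/2 = 0.4688 → r_n = 25.49 kips; interior l_c = 1.5 − 0.5625 = 0.9375 → r_n = 50.98 kips.
  R_n,bearing = 1·25.49 + 2·50.98 = 127.4 kips → 0.75 × 127.4 = 95.6 kips.
Bolt shear governs: 30 kips.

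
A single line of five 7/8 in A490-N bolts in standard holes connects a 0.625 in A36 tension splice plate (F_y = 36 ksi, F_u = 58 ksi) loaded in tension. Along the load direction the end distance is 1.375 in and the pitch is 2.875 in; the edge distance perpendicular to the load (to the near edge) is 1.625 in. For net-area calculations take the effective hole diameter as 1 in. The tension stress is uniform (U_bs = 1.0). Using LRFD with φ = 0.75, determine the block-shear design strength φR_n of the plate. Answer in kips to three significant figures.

Shear plane L_v = 1.375 + 4·2.875 = 12.88 in; A_gv = 12.88 × 0.625 = 8.047 in².
A_nv = (12.88 − 4.5·1) × 0.625 = 5.234 in².
A_nt = (1.625 − 0.5·1) × 0.625 = 0.7031 in².
0.6 F_u A_nv = 182.2 kips; 0.6 F_y A_gv = 173.8 kips → shear yielding governs the shear term.
R_n = 173.8 + 1.0 × 58 × 0.7031 = 214.6 kips.
Design strength φR_n = 0.75 × 214.6 = 161 kips.

161 kips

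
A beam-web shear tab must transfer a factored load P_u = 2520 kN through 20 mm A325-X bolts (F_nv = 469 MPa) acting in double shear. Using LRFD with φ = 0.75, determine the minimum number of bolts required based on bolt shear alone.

A_b = π·20²/4 = 314.2 mm².
Per-bolt design strength φR_n = 0.75 × 469 × 314.2 × 2 / 1000 = 221 kN.
n ≥ 2520 / 221 = 11.4 → use 12 bolts.

12 bolts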